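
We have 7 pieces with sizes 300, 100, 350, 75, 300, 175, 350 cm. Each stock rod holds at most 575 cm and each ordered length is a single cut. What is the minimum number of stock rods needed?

Total = 350 + 350 + 300 + 300 + 175 + 100 + 75 = 1650 cm.
Lower bound: ⌈1650/575⌉ = 3 stock rods.
Also, 4 pieces each exceed 575/2 cm, and no two of those can share a stock rod, so at least 4 stock rods are needed.
A packing using 4 stock rods:
  stock rod 1: 350 + 175 = 525
  stock rod 2: 350 + 100 + 75 = 525
  stock rod 3: 300 = 300
  stock rod 4: 300 = 300
This matches the lower bound, so 4 is optimal.

4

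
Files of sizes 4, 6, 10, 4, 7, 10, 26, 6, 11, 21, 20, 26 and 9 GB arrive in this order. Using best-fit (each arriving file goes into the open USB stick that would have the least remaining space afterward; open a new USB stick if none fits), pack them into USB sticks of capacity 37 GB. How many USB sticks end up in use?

5

  4 → USB stick 1 (new)  [load 4/37]
  6 → USB stick 1  [load 10/37]
  10 → USB stick 1  [load 20/37]
  4 → USB stick 1  [load 24/37]
  7 → USB stick 1  [load 31/37]
  10 → USB stick 2 (new)  [load 10/37]
  26 → USB stick 2  [load 36/37]
  6 → USB stick 1  [load 37/37]
  11 → USB stick 3 (new)  [load 11/37]
  21 → USB stick 3  [load 32/37]
  20 → USB stick 4 (new)  [load 20/37]
  26 → USB stick 5 (new)  [load 26/37]
  9 → USB stick 5  [load 35/37]
5 USB sticks opened.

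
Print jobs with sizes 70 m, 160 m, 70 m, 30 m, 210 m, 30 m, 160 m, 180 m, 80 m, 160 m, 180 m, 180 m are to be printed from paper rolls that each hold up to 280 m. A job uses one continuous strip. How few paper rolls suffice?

7

Total = 210 + 180 + 180 + 180 + 160 + 160 + 160 + 80 + 70 + 70 + 30 + 30 = 1510 m.
Lower bound: ⌈1510/280⌉ = 6 paper rolls.
Also, 7 print jobs each exceed 140 m, and no two of those can share a roll, so at least 7 paper rolls are needed.
A packing using 7 paper rolls:
  roll 1: 210 + 70 = 280
  roll 2: 180 + 80 = 260
  roll 3: 180 + 70 + 30 = 280
  roll 4: 180 + 30 = 210
  roll 5: 160 = 160
  roll 6: 160 = 160
  roll 7: 160 = 160
This matches the lower bound, so 7 is optimal.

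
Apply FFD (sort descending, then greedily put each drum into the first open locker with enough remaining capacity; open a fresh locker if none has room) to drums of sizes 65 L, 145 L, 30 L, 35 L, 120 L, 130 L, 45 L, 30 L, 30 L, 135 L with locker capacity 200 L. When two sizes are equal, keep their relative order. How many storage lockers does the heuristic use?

4

Sorted descending: 145, 135, 130, 120, 65, 45, 35, 30, 30, 30.
  145 → locker 1 (new)  [load 145/200]
  135 → locker 2 (new)  [load 135/200]
  130 → locker 3 (new)  [load 130/200]
  120 → locker 4 (new)  [load 120/200]
  65 → locker 2  [load 200/200]
  45 → locker 1  [load 190/200]
  35 → locker 3  [load 165/200]
  30 → locker 3  [load 195/200]
  30 → locker 4  [load 150/200]
  30 → locker 4  [load 180/200]
4 storage lockers opened.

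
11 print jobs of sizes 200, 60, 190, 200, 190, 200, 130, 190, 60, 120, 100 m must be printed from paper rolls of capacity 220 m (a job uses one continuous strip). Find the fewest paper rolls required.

9

Total = 200 + 200 + 200 + 190 + 190 + 190 + 130 + 120 + 100 + 60 + 60 = 1640 m.
Lower bound: ⌈1640/220⌉ = 8 paper rolls.
A packing using 9 paper rolls:
  roll 1: 200 = 200
  roll 2: 200 = 200
  roll 3: 200 = 200
  roll 4: 190 = 190
  roll 5: 190 = 190
  roll 6: 190 = 190
  roll 7: 130 + 60 = 190
  roll 8: 120 + 100 = 220
  roll 9: 60 = 60
No arrangement into 8 paper rolls stays within capacity, so 9 is optimal.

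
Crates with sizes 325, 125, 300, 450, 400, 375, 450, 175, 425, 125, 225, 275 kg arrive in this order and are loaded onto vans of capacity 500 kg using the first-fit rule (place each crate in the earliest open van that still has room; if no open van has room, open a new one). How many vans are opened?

  325 → van 1 (new)  [load 325/500]
  125 → van 1  [load 450/500]
  300 → van 2 (new)  [load 300/500]
  450 → van 3 (new)  [load 450/500]
  400 → van 4 (new)  [load 400/500]
  375 → van 5 (new)  [load 375/500]
  450 → van 6 (new)  [load 450/500]
  175 → van 2  [load 475/500]
  425 → van 7 (new)  [load 425/500]
  125 → van 5  [load 500/500]
  225 → van 8 (new)  [load 225/500]
  275 → van 8  [load 500/500]
8 vans opened.

8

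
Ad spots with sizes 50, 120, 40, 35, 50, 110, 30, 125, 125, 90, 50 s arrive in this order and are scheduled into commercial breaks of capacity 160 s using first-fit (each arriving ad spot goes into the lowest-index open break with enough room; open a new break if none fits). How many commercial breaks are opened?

6

  50 → break 1 (new)  [load 50/160]
  120 → break 2 (new)  [load 120/160]
  40 → break 1  [load 90/160]
  35 → break 1  [load 125/160]
  50 → break 3 (new)  [load 50/160]
  110 → break 3  [load 160/160]
  30 → break 1  [load 155/160]
  125 → break 4 (new)  [load 125/160]
  125 → break 5 (new)  [load 125/160]
  90 → break 6 (new)  [load 90/160]
  50 → break 6  [load 140/160]
6 commercial breaks opened.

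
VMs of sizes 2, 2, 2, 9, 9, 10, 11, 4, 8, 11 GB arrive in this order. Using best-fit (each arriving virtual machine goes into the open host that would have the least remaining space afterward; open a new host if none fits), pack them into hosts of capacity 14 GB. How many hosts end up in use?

  2 → host 1 (new)  [load 2/14]
  2 → host 1  [load 4/14]
  2 → host 1  [load 6/14]
  9 → host 2 (new)  [load 9/14]
  9 → host 3 (new)  [load 9/14]
  10 → host 4 (new)  [load 10/14]
  11 → host 5 (new)  [load 11/14]
  4 → host 4  [load 14/14]
  8 → host 1  [load 14/14]
  11 → host 6 (new)  [load 11/14]
6 hosts opened.

6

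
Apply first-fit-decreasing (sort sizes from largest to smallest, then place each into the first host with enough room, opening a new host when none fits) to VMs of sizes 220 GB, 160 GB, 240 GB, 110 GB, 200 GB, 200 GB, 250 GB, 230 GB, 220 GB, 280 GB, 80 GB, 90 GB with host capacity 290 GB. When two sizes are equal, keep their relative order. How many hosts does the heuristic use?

9

Sorted descending: 280, 250, 240, 230, 220, 220, 200, 200, 160, 110, 90, 80.
  280 → host 1 (new)  [load 280/290]
  250 → host 2 (new)  [load 250/290]
  240 → host 3 (new)  [load 240/290]
  230 → host 4 (new)  [load 230/290]
  220 → host 5 (new)  [load 220/290]
  220 → host 6 (new)  [load 220/290]
  200 → host 7 (new)  [load 200/290]
  200 → host 8 (new)  [load 200/290]
  160 → host 9 (new)  [load 160/290]
  110 → host 9  [load 270/290]
  90 → host 7  [load 290/290]
  80 → host 8  [load 280/290]
9 hosts opened.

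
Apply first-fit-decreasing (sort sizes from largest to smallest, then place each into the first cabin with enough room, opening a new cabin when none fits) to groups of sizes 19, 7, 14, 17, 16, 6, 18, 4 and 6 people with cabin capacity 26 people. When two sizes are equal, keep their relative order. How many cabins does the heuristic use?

Sorted descending: 19, 18, 17, 16, 14, 7, 6, 6, 4.
  19 → cabin 1 (new)  [load 19/26]
  18 → cabin 2 (new)  [load 18/26]
  17 → cabin 3 (new)  [load 17/26]
  16 → cabin 4 (new)  [load 16/26]
  14 → cabin 5 (new)  [load 14/26]
  7 → cabin 1  [load 26/26]
  6 → cabin 2  [load 24/26]
  6 → cabin 3  [load 23/26]
  4 → cabin 4  [load 20/26]
5 cabins opened.

5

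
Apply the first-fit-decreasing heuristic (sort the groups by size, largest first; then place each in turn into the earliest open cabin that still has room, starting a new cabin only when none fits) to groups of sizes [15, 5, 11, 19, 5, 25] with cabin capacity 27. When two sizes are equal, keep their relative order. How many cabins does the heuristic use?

Sorted descending: 25, 19, 15, 11, 5, 5.
  25 → cabin 1 (new)  [load 25/27]
  19 → cabin 2 (new)  [load 19/27]
  15 → cabin 3 (new)  [load 15/27]
  11 → cabin 3  [load 26/27]
  5 → cabin 2  [load 24/27]
  5 → cabin 4 (new)  [load 5/27]
4 cabins opened.

4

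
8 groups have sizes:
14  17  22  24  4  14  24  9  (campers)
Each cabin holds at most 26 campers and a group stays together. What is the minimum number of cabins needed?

6

Total = 24 + 24 + 22 + 17 + 14 + 14 + 9 + 4 = 128 campers.
Lower bound: ⌈128/26⌉ = 5 cabins.
Also, 6 groups each exceed 13 campers, and no two of those can share a cabin, so at least 6 cabins are needed.
A packing using 6 cabins:
  cabin 1: 24 = 24
  cabin 2: 24 = 24
  cabin 3: 22 + 4 = 26
  cabin 4: 17 + 9 = 26
  cabin 5: 14 = 14
  cabin 6: 14 = 14
This matches the lower bound, so 6 is optimal.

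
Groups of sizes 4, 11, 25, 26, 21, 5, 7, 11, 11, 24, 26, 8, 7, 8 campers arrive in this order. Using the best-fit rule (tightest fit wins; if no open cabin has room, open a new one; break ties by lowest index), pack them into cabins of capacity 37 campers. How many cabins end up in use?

6

  4 → cabin 1 (new)  [load 4/37]
  11 → cabin 1  [load 15/37]
  25 → cabin 2 (new)  [load 25/37]
  26 → cabin 3 (new)  [load 26/37]
  21 → cabin 1  [load 36/37]
  5 → cabin 3  [load 31/37]
  7 → cabin 2  [load 32/37]
  11 → cabin 4 (new)  [load 11/37]
  11 → cabin 4  [load 22/37]
  24 → cabin 5 (new)  [load 24/37]
  26 → cabin 6 (new)  [load 26/37]
  8 → cabin 6  [load 34/37]
  7 → cabin 5  [load 31/37]
  8 → cabin 4  [load 30/37]
6 cabins opened.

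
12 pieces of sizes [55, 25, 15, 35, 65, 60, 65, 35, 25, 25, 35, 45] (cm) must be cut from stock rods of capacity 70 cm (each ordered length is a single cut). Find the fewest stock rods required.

8

Total = 65 + 65 + 60 + 55 + 45 + 35 + 35 + 35 + 25 + 25 + 25 + 15 = 485 cm.
Lower bound: ⌈485/70⌉ = 7 stock rods.
A packing using 8 stock rods:
  stock rod 1: 65 = 65
  stock rod 2: 65 = 65
  stock rod 3: 60 = 60
  stock rod 4: 55 + 15 = 70
  stock rod 5: 45 + 25 = 70
  stock rod 6: 35 + 35 = 70
  stock rod 7: 35 + 25 = 60
  stock rod 8: 25 = 25
No arrangement into 7 stock rods stays within capacity, so 8 is optimal.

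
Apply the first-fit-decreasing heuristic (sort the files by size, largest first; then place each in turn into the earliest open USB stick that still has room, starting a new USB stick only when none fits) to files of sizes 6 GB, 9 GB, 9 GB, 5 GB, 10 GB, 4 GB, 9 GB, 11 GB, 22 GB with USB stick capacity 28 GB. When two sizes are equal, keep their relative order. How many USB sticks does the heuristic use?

Sorted descending: 22, 11, 10, 9, 9, 9, 6, 5, 4.
  22 → USB stick 1 (new)  [load 22/28]
  11 → USB stick 2 (new)  [load 11/28]
  10 → USB stick 2  [load 21/28]
  9 → USB stick 3 (new)  [load 9/28]
  9 → USB stick 3  [load 18/28]
  9 → USB stick 3  [load 27/28]
  6 → USB stick 1  [load 28/28]
  5 → USB stick 2  [load 26/28]
  4 → USB stick 4 (new)  [load 4/28]
4 USB sticks opened.

4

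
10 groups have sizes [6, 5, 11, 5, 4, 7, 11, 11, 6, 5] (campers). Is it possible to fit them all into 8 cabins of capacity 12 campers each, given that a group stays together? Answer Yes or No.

Yes

A valid assignment using 7 cabins:
  cabin 1: 11 = 11
  cabin 2: 11 = 11
  cabin 3: 11 = 11
  cabin 4: 7 + 5 = 12
  cabin 5: 6 + 6 = 12
  cabin 6: 5 + 5 = 10
  cabin 7: 4 = 4
That uses only 7 ≤ 8, so 8 cabins are enough.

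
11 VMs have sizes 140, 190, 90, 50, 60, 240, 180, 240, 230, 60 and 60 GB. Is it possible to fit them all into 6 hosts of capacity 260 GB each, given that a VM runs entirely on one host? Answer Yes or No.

Total = 1540 GB; ⌈1540/260⌉ = 6.
The bound of 6 does not rule out 6, but exhaustive search shows no assignment into 6 hosts of capacity 260 GB exists — the minimum is 7.

No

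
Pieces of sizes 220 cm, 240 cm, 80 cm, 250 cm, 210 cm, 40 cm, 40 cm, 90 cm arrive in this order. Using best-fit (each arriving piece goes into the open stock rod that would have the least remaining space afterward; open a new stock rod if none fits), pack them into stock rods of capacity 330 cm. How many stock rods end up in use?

4

  220 → stock rod 1 (new)  [load 220/330]
  240 → stock rod 2 (new)  [load 240/330]
  80 → stock rod 2  [load 320/330]
  250 → stock rod 3 (new)  [load 250/330]
  210 → stock rod 4 (new)  [load 210/330]
  40 → stock rod 3  [load 290/330]
  40 → stock rod 3  [load 330/330]
  90 → stock rod 1  [load 310/330]
4 stock rods opened.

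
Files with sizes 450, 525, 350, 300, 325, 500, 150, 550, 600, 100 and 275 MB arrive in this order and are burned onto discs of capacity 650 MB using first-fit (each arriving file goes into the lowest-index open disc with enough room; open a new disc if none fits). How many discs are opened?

7

  450 → disc 1 (new)  [load 450/650]
  525 → disc 2 (new)  [load 525/650]
  350 → disc 3 (new)  [load 350/650]
  300 → disc 3  [load 650/650]
  325 → disc 4 (new)  [load 325/650]
  500 → disc 5 (new)  [load 500/650]
  150 → disc 1  [load 600/650]
  550 → disc 6 (new)  [load 550/650]
  600 → disc 7 (new)  [load 600/650]
  100 → disc 2  [load 625/650]
  275 → disc 4  [load 600/650]
7 discs opened.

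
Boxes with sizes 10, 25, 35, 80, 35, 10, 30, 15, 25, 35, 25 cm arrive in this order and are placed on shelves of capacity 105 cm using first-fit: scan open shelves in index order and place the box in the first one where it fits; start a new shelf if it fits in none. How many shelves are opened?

  10 → shelf 1 (new)  [load 10/105]
  25 → shelf 1  [load 35/105]
  35 → shelf 1  [load 70/105]
  80 → shelf 2 (new)  [load 80/105]
  35 → shelf 1  [load 105/105]
  10 → shelf 2  [load 90/105]
  30 → shelf 3 (new)  [load 30/105]
  15 → shelf 2  [load 105/105]
  25 → shelf 3  [load 55/105]
  35 → shelf 3  [load 90/105]
  25 → shelf 4 (new)  [load 25/105]
4 shelves opened.

4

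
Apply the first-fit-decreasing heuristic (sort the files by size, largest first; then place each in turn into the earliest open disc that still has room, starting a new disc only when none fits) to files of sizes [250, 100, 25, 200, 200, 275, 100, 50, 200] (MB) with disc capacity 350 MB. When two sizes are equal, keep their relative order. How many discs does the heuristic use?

Sorted descending: 275, 250, 200, 200, 200, 100, 100, 50, 25.
  275 → disc 1 (new)  [load 275/350]
  250 → disc 2 (new)  [load 250/350]
  200 → disc 3 (new)  [load 200/350]
  200 → disc 4 (new)  [load 200/350]
  200 → disc 5 (new)  [load 200/350]
  100 → disc 2  [load 350/350]
  100 → disc 3  [load 300/350]
  50 → disc 1  [load 325/350]
  25 → disc 1  [load 350/350]
5 discs opened.

5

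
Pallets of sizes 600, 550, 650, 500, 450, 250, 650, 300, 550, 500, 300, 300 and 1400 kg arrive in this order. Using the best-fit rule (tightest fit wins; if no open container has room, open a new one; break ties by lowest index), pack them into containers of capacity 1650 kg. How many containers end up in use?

  600 → container 1 (new)  [load 600/1650]
  550 → container 1  [load 1150/1650]
  650 → container 2 (new)  [load 650/1650]
  500 → container 1  [load 1650/1650]
  450 → container 2  [load 1100/1650]
  250 → container 2  [load 1350/1650]
  650 → container 3 (new)  [load 650/1650]
  300 → container 2  [load 1650/1650]
  550 → container 3  [load 1200/1650]
  500 → container 4 (new)  [load 500/1650]
  300 → container 3  [load 1500/1650]
  300 → container 4  [load 800/1650]
  1400 → container 5 (new)  [load 1400/1650]
5 containers opened.

5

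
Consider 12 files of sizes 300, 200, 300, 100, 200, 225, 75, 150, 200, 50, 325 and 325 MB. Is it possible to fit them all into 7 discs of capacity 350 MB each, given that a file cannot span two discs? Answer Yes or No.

No

Total = 2450 MB; ⌈2450/350⌉ = 7.
8 files each exceed half the capacity and cannot share a disc, forcing at least 8 discs.
At least 8 discs are required, but only 7 are allowed.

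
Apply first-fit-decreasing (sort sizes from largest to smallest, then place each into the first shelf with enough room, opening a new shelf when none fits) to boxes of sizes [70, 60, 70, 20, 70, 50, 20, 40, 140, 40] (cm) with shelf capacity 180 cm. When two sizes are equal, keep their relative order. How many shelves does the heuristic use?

Sorted descending: 140, 70, 70, 70, 60, 50, 40, 40, 20, 20.
  140 → shelf 1 (new)  [load 140/180]
  70 → shelf 2 (new)  [load 70/180]
  70 → shelf 2  [load 140/180]
  70 → shelf 3 (new)  [load 70/180]
  60 → shelf 3  [load 130/180]
  50 → shelf 3  [load 180/180]
  40 → shelf 1  [load 180/180]
  40 → shelf 2  [load 180/180]
  20 → shelf 4 (new)  [load 20/180]
  20 → shelf 4  [load 40/180]
4 shelves opened.

4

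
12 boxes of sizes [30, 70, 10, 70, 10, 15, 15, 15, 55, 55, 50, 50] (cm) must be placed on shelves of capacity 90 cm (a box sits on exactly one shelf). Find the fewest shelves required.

6

Total = 70 + 70 + 55 + 55 + 50 + 50 + 30 + 15 + 15 + 15 + 10 + 10 = 445 cm.
Lower bound: ⌈445/90⌉ = 5 shelves.
Also, 6 boxes each exceed 45 cm, and no two of those can share a shelf, so at least 6 shelves are needed.
A packing using 6 shelves:
  shelf 1: 70 + 15 = 85
  shelf 2: 70 + 15 = 85
  shelf 3: 55 + 30 = 85
  shelf 4: 55 + 15 + 10 + 10 = 90
  shelf 5: 50 = 50
  shelf 6: 50 = 50
This matches the lower bound, so 6 is optimal.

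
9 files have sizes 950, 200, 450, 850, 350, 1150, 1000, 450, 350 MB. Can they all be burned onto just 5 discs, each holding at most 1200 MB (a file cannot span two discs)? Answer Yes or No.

Total = 5750 MB; ⌈5750/1200⌉ = 5.
The bound of 5 does not rule out 5, but exhaustive search shows no assignment into 5 discs of capacity 1200 MB exists — the minimum is 6.

No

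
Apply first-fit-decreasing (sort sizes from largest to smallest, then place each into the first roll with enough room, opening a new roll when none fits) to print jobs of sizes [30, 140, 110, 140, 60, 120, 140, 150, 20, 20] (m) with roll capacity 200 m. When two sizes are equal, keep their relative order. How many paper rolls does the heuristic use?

Sorted descending: 150, 140, 140, 140, 120, 110, 60, 30, 20, 20.
  150 → roll 1 (new)  [load 150/200]
  140 → roll 2 (new)  [load 140/200]
  140 → roll 3 (new)  [load 140/200]
  140 → roll 4 (new)  [load 140/200]
  120 → roll 5 (new)  [load 120/200]
  110 → roll 6 (new)  [load 110/200]
  60 → roll 2  [load 200/200]
  30 → roll 1  [load 180/200]
  20 → roll 1  [load 200/200]
  20 → roll 3  [load 160/200]
6 paper rolls opened.

6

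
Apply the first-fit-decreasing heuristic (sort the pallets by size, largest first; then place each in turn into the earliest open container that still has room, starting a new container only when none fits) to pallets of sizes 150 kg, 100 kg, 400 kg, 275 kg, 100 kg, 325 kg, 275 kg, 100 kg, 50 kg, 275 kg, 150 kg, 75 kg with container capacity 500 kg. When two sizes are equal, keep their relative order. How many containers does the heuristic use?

Sorted descending: 400, 325, 275, 275, 275, 150, 150, 100, 100, 100, 75, 50.
  400 → container 1 (new)  [load 400/500]
  325 → container 2 (new)  [load 325/500]
  275 → container 3 (new)  [load 275/500]
  275 → container 4 (new)  [load 275/500]
  275 → container 5 (new)  [load 275/500]
  150 → container 2  [load 475/500]
  150 → container 3  [load 425/500]
  100 → container 1  [load 500/500]
  100 → container 4  [load 375/500]
  100 → container 4  [load 475/500]
  75 → container 3  [load 500/500]
  50 → container 5  [load 325/500]
5 containers opened.

5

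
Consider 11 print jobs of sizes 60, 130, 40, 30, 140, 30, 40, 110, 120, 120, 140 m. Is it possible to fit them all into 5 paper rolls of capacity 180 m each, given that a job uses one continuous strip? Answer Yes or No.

No

Total = 960 m; ⌈960/180⌉ = 6.
At least 6 paper rolls are required, but only 5 are allowed.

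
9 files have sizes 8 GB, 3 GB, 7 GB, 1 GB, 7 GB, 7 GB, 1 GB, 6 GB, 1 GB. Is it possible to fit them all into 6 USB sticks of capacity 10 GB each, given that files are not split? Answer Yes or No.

Yes

A valid assignment using 5 USB sticks:
  USB stick 1: 8 + 1 + 1 = 10
  USB stick 2: 7 + 3 = 10
  USB stick 3: 7 + 1 = 8
  USB stick 4: 7 = 7
  USB stick 5: 6 = 6
That uses only 5 ≤ 6, so 6 USB sticks are enough.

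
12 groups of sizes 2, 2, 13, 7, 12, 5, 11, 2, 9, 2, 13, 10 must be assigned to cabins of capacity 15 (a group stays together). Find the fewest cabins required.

7

Total = 13 + 13 + 12 + 11 + 10 + 9 + 7 + 5 + 2 + 2 + 2 + 2 = 88.
Lower bound: ⌈88/15⌉ = 6 cabins.
A packing using 7 cabins:
  cabin 1: 13 + 2 = 15
  cabin 2: 13 + 2 = 15
  cabin 3: 12 + 2 = 14
  cabin 4: 11 + 2 = 13
  cabin 5: 10 + 5 = 15
  cabin 6: 9 = 9
  cabin 7: 7 = 7
No arrangement into 6 cabins stays within capacity, so 7 is optimal.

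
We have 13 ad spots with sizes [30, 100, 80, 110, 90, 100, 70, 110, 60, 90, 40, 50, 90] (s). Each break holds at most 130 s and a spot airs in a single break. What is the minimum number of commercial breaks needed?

9

Total = 110 + 110 + 100 + 100 + 90 + 90 + 90 + 80 + 70 + 60 + 50 + 40 + 30 = 1020 s.
Lower bound: ⌈1020/130⌉ = 8 commercial breaks.
Also, 9 ad spots each exceed 65 s, and no two of those can share a break, so at least 9 commercial breaks are needed.
A packing using 9 commercial breaks:
  break 1: 110 = 110
  break 2: 110 = 110
  break 3: 100 + 30 = 130
  break 4: 100 = 100
  break 5: 90 + 40 = 130
  break 6: 90 = 90
  break 7: 90 = 90
  break 8: 80 + 50 = 130
  break 9: 70 + 60 = 130
This matches the lower bound, so 9 is optimal.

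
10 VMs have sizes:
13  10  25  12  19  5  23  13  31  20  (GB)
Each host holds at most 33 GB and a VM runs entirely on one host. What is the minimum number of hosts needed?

6

Total = 31 + 25 + 23 + 20 + 19 + 13 + 13 + 12 + 10 + 5 = 171 GB.
Lower bound: ⌈171/33⌉ = 6 hosts.
A packing using 6 hosts:
  host 1: 31 = 31
  host 2: 25 + 5 = 30
  host 3: 23 + 10 = 33
  host 4: 20 + 13 = 33
  host 5: 19 + 13 = 32
  host 6: 12 = 12
This matches the lower bound, so 6 is optimal.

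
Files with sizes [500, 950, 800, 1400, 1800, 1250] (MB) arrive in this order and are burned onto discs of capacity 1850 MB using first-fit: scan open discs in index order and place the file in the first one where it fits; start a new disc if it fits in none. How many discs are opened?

  500 → disc 1 (new)  [load 500/1850]
  950 → disc 1  [load 1450/1850]
  800 → disc 2 (new)  [load 800/1850]
  1400 → disc 3 (new)  [load 1400/1850]
  1800 → disc 4 (new)  [load 1800/1850]
  1250 → disc 5 (new)  [load 1250/1850]
5 discs opened.

5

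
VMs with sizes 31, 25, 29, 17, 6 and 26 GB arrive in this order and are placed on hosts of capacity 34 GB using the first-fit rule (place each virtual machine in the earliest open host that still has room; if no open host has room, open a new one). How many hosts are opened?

5

  31 → host 1 (new)  [load 31/34]
  25 → host 2 (new)  [load 25/34]
  29 → host 3 (new)  [load 29/34]
  17 → host 4 (new)  [load 17/34]
  6 → host 2  [load 31/34]
  26 → host 5 (new)  [load 26/34]
5 hosts opened.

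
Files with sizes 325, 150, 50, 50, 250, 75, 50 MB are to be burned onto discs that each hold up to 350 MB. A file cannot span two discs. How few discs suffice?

Total = 325 + 250 + 150 + 75 + 50 + 50 + 50 = 950 MB.
Lower bound: ⌈950/350⌉ = 3 discs.
A packing using 3 discs:
  disc 1: 325 = 325
  disc 2: 250 + 75 = 325
  disc 3: 150 + 50 + 50 + 50 = 300
This matches the lower bound, so 3 is optimal.

3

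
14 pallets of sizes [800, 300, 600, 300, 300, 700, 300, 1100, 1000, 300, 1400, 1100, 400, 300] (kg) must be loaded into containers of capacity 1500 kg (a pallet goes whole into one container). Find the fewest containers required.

Total = 1400 + 1100 + 1100 + 1000 + 800 + 700 + 600 + 400 + 300 + 300 + 300 + 300 + 300 + 300 = 8900 kg.
Lower bound: ⌈8900/1500⌉ = 6 containers.
A packing using 7 containers:
  container 1: 1400 = 1400
  container 2: 1100 + 400 = 1500
  container 3: 1100 + 300 = 1400
  container 4: 1000 + 300 = 1300
  container 5: 800 + 700 = 1500
  container 6: 600 + 300 + 300 + 300 = 1500
  container 7: 300 = 300
No arrangement into 6 containers stays within capacity, so 7 is optimal.

7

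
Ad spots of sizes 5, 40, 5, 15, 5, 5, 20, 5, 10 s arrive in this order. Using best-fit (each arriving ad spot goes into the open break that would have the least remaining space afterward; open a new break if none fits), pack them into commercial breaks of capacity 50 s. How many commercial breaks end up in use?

  5 → break 1 (new)  [load 5/50]
  40 → break 1  [load 45/50]
  5 → break 1  [load 50/50]
  15 → break 2 (new)  [load 15/50]
  5 → break 2  [load 20/50]
  5 → break 2  [load 25/50]
  20 → break 2  [load 45/50]
  5 → break 2  [load 50/50]
  10 → break 3 (new)  [load 10/50]
3 commercial breaks opened.

3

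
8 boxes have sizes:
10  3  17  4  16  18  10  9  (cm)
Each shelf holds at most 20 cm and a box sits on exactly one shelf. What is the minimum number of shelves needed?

Total = 18 + 17 + 16 + 10 + 10 + 9 + 4 + 3 = 87 cm.
Lower bound: ⌈87/20⌉ = 5 shelves.
A packing using 5 shelves:
  shelf 1: 18 = 18
  shelf 2: 17 + 3 = 20
  shelf 3: 16 + 4 = 20
  shelf 4: 10 + 10 = 20
  shelf 5: 9 = 9
This matches the lower bound, so 5 is optimal.

5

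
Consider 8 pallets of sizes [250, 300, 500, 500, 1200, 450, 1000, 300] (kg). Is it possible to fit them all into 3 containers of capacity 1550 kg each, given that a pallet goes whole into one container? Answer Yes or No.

A valid assignment using 3 containers:
  container 1: 1200 + 300 = 1500
  container 2: 1000 + 500 = 1500
  container 3: 500 + 450 + 300 + 250 = 1500
Every load is within 1550 kg, so 3 containers suffice.

Yes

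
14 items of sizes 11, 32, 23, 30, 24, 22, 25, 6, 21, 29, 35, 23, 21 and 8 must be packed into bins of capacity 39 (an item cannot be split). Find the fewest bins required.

Total = 35 + 32 + 30 + 29 + 25 + 24 + 23 + 23 + 22 + 21 + 21 + 11 + 8 + 6 = 310.
Lower bound: ⌈310/39⌉ = 8 bins.
Also, 11 items each exceed 39/2, and no two of those can share a bin, so at least 11 bins are needed.
A packing using 11 bins:
  bin 1: 35 = 35
  bin 2: 32 + 6 = 38
  bin 3: 30 + 8 = 38
  bin 4: 29 = 29
  bin 5: 25 + 11 = 36
  bin 6: 24 = 24
  bin 7: 23 = 23
  bin 8: 23 = 23
  bin 9: 22 = 22
  bin 10: 21 = 21
  bin 11: 21 = 21
This matches the lower bound, so 11 is optimal.

11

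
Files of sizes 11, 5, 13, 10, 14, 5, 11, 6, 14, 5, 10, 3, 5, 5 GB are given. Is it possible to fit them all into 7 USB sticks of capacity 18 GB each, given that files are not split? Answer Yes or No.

No

Total = 117 GB; ⌈117/18⌉ = 7.
The bound of 7 does not rule out 7, but exhaustive search shows no assignment into 7 USB sticks of capacity 18 GB exists — the minimum is 8.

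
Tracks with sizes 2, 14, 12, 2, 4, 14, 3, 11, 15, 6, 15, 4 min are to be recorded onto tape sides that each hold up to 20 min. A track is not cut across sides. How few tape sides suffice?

6

Total = 15 + 15 + 14 + 14 + 12 + 11 + 6 + 4 + 4 + 3 + 2 + 2 = 102 min.
Lower bound: ⌈102/20⌉ = 6 tape sides.
A packing using 6 tape sides:
  side 1: 15 + 4 = 19
  side 2: 15 + 4 = 19
  side 3: 14 + 6 = 20
  side 4: 14 + 3 + 2 = 19
  side 5: 12 + 2 = 14
  side 6: 11 = 11
This matches the lower bound, so 6 is optimal.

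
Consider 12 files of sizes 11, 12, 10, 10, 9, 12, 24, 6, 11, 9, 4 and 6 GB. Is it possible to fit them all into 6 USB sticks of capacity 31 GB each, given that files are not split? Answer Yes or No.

Yes

A valid assignment using 5 USB sticks:
  USB stick 1: 24 + 6 = 30
  USB stick 2: 12 + 12 + 6 = 30
  USB stick 3: 11 + 11 + 9 = 31
  USB stick 4: 10 + 10 + 9 = 29
  USB stick 5: 4 = 4
That uses only 5 ≤ 6, so 6 USB sticks are enough.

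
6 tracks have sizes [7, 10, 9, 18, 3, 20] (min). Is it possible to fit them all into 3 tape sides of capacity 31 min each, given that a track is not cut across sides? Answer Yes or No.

A valid assignment using 3 tape sides:
  side 1: 20 + 10 = 30
  side 2: 18 + 9 + 3 = 30
  side 3: 7 = 7
Every load is within 31 min, so 3 tape sides suffice.

Yes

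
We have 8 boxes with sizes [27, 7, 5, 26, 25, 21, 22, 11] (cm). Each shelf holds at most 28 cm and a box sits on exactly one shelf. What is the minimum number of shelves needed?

Total = 27 + 26 + 25 + 22 + 21 + 11 + 7 + 5 = 144 cm.
Lower bound: ⌈144/28⌉ = 6 shelves.
A packing using 6 shelves:
  shelf 1: 27 = 27
  shelf 2: 26 = 26
  shelf 3: 25 = 25
  shelf 4: 22 + 5 = 27
  shelf 5: 21 + 7 = 28
  shelf 6: 11 = 11
This matches the lower bound, so 6 is optimal.

6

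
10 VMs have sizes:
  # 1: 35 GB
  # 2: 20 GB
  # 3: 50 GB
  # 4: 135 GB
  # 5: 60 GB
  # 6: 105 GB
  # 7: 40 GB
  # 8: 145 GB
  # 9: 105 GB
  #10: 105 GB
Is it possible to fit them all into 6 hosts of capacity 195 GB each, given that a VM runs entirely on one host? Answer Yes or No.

Yes

A valid assignment using 5 hosts:
  host 1: 145 + 50 = 195
  host 2: 135 + 60 = 195
  host 3: 105 + 40 + 35 = 180
  host 4: 105 + 20 = 125
  host 5: 105 = 105
That uses only 5 ≤ 6, so 6 hosts are enough.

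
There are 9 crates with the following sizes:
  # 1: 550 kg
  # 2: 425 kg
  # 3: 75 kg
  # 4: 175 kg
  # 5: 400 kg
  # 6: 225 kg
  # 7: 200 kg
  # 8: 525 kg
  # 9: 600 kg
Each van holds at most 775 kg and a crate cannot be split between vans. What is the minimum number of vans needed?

Total = 600 + 550 + 525 + 425 + 400 + 225 + 200 + 175 + 75 = 3175 kg.
Lower bound: ⌈3175/775⌉ = 5 vans.
A packing using 5 vans:
  van 1: 600 + 175 = 775
  van 2: 550 + 225 = 775
  van 3: 525 + 200 = 725
  van 4: 425 + 75 = 500
  van 5: 400 = 400
This matches the lower bound, so 5 is optimal.

5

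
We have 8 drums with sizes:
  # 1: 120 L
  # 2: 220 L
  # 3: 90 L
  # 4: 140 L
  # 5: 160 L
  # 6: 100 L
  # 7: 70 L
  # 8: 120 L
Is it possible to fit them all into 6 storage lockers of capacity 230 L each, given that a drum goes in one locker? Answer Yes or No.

Yes

A valid assignment using 5 storage lockers:
  locker 1: 220 = 220
  locker 2: 160 + 70 = 230
  locker 3: 140 + 90 = 230
  locker 4: 120 + 100 = 220
  locker 5: 120 = 120
That uses only 5 ≤ 6, so 6 storage lockers are enough.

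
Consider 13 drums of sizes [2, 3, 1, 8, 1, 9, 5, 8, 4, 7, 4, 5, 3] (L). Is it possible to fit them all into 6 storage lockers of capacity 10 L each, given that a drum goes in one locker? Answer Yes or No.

No

Total = 60 L; ⌈60/10⌉ = 6.
The bound of 6 does not rule out 6, but exhaustive search shows no assignment into 6 storage lockers of capacity 10 L exists — the minimum is 7.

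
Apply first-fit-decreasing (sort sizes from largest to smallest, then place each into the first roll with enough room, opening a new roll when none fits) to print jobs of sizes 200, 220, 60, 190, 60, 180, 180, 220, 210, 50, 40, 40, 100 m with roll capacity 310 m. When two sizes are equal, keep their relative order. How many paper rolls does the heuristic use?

7

Sorted descending: 220, 220, 210, 200, 190, 180, 180, 100, 60, 60, 50, 40, 40.
  220 → roll 1 (new)  [load 220/310]
  220 → roll 2 (new)  [load 220/310]
  210 → roll 3 (new)  [load 210/310]
  200 → roll 4 (new)  [load 200/310]
  190 → roll 5 (new)  [load 190/310]
  180 → roll 6 (new)  [load 180/310]
  180 → roll 7 (new)  [load 180/310]
  100 → roll 3  [load 310/310]
  60 → roll 1  [load 280/310]
  60 → roll 2  [load 280/310]
  50 → roll 4  [load 250/310]
  40 → roll 4  [load 290/310]
  40 → roll 5  [load 230/310]
7 paper rolls opened.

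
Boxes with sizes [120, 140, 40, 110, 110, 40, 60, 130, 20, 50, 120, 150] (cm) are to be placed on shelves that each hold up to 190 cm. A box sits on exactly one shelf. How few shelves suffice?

Total = 150 + 140 + 130 + 120 + 120 + 110 + 110 + 60 + 50 + 40 + 40 + 20 = 1090 cm.
Lower bound: ⌈1090/190⌉ = 6 shelves.
Also, 7 boxes each exceed 95 cm, and no two of those can share a shelf, so at least 7 shelves are needed.
A packing using 7 shelves:
  shelf 1: 150 + 40 = 190
  shelf 2: 140 + 50 = 190
  shelf 3: 130 + 60 = 190
  shelf 4: 120 + 40 + 20 = 180
  shelf 5: 120 = 120
  shelf 6: 110 = 110
  shelf 7: 110 = 110
This matches the lower bound, so 7 is optimal.

7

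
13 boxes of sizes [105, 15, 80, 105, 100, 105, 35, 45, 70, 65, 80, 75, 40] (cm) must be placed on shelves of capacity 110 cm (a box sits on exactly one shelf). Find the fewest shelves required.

9

Total = 105 + 105 + 105 + 100 + 80 + 80 + 75 + 70 + 65 + 45 + 40 + 35 + 15 = 920 cm.
Lower bound: ⌈920/110⌉ = 9 shelves.
A packing using 9 shelves:
  shelf 1: 105 = 105
  shelf 2: 105 = 105
  shelf 3: 105 = 105
  shelf 4: 100 = 100
  shelf 5: 80 + 15 = 95
  shelf 6: 80 = 80
  shelf 7: 75 + 35 = 110
  shelf 8: 70 + 40 = 110
  shelf 9: 65 + 45 = 110
This matches the lower bound, so 9 is optimal.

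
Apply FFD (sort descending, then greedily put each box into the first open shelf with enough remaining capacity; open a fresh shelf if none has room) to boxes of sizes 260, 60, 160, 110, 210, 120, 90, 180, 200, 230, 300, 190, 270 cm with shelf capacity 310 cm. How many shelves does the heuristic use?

9

Sorted descending: 300, 270, 260, 230, 210, 200, 190, 180, 160, 120, 110, 90, 60.
  300 → shelf 1 (new)  [load 300/310]
  270 → shelf 2 (new)  [load 270/310]
  260 → shelf 3 (new)  [load 260/310]
  230 → shelf 4 (new)  [load 230/310]
  210 → shelf 5 (new)  [load 210/310]
  200 → shelf 6 (new)  [load 200/310]
  190 → shelf 7 (new)  [load 190/310]
  180 → shelf 8 (new)  [load 180/310]
  160 → shelf 9 (new)  [load 160/310]
  120 → shelf 7  [load 310/310]
  110 → shelf 6  [load 310/310]
  90 → shelf 5  [load 300/310]
  60 → shelf 4  [load 290/310]
9 shelves opened.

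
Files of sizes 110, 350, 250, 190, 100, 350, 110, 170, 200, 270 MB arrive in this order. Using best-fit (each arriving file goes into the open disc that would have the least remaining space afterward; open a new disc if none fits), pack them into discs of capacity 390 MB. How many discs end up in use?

  110 → disc 1 (new)  [load 110/390]
  350 → disc 2 (new)  [load 350/390]
  250 → disc 1  [load 360/390]
  190 → disc 3 (new)  [load 190/390]
  100 → disc 3  [load 290/390]
  350 → disc 4 (new)  [load 350/390]
  110 → disc 5 (new)  [load 110/390]
  170 → disc 5  [load 280/390]
  200 → disc 6 (new)  [load 200/390]
  270 → disc 7 (new)  [load 270/390]
7 discs opened.

7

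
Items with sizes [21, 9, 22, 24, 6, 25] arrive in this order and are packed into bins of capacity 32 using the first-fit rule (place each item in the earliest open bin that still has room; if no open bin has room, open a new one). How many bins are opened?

4

  21 → bin 1 (new)  [load 21/32]
  9 → bin 1  [load 30/32]
  22 → bin 2 (new)  [load 22/32]
  24 → bin 3 (new)  [load 24/32]
  6 → bin 2  [load 28/32]
  25 → bin 4 (new)  [load 25/32]
4 bins opened.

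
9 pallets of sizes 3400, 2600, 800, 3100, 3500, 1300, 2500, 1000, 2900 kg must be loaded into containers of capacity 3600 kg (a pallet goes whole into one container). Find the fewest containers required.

Total = 3500 + 3400 + 3100 + 2900 + 2600 + 2500 + 1300 + 1000 + 800 = 21100 kg.
Lower bound: ⌈21100/3600⌉ = 6 containers.
A packing using 7 containers:
  container 1: 3500 = 3500
  container 2: 3400 = 3400
  container 3: 3100 = 3100
  container 4: 2900 = 2900
  container 5: 2600 + 1000 = 3600
  container 6: 2500 + 800 = 3300
  container 7: 1300 = 1300
No arrangement into 6 containers stays within capacity, so 7 is optimal.

7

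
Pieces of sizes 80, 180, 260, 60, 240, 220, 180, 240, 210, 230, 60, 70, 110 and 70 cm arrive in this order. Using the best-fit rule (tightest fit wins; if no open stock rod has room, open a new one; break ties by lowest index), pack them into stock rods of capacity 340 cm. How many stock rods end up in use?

8

  80 → stock rod 1 (new)  [load 80/340]
  180 → stock rod 1  [load 260/340]
  260 → stock rod 2 (new)  [load 260/340]
  60 → stock rod 1  [load 320/340]
  240 → stock rod 3 (new)  [load 240/340]
  220 → stock rod 4 (new)  [load 220/340]
  180 → stock rod 5 (new)  [load 180/340]
  240 → stock rod 6 (new)  [load 240/340]
  210 → stock rod 7 (new)  [load 210/340]
  230 → stock rod 8 (new)  [load 230/340]
  60 → stock rod 2  [load 320/340]
  70 → stock rod 3  [load 310/340]
  110 → stock rod 8  [load 340/340]
  70 → stock rod 6  [load 310/340]
8 stock rods opened.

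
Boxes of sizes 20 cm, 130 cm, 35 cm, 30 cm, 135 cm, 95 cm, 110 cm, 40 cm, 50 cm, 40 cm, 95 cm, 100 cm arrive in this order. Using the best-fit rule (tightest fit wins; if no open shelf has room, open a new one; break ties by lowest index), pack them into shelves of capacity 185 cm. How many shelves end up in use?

  20 → shelf 1 (new)  [load 20/185]
  130 → shelf 1  [load 150/185]
  35 → shelf 1  [load 185/185]
  30 → shelf 2 (new)  [load 30/185]
  135 → shelf 2  [load 165/185]
  95 → shelf 3 (new)  [load 95/185]
  110 → shelf 4 (new)  [load 110/185]
  40 → shelf 4  [load 150/185]
  50 → shelf 3  [load 145/185]
  40 → shelf 3  [load 185/185]
  95 → shelf 5 (new)  [load 95/185]
  100 → shelf 6 (new)  [load 100/185]
6 shelves opened.

6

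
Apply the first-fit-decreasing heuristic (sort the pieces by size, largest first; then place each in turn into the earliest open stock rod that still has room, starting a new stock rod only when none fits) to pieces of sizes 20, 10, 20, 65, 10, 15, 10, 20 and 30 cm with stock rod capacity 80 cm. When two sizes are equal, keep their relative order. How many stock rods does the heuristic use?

Sorted descending: 65, 30, 20, 20, 20, 15, 10, 10, 10.
  65 → stock rod 1 (new)  [load 65/80]
  30 → stock rod 2 (new)  [load 30/80]
  20 → stock rod 2  [load 50/80]
  20 → stock rod 2  [load 70/80]
  20 → stock rod 3 (new)  [load 20/80]
  15 → stock rod 1  [load 80/80]
  10 → stock rod 2  [load 80/80]
  10 → stock rod 3  [load 30/80]
  10 → stock rod 3  [load 40/80]
3 stock rods opened.

3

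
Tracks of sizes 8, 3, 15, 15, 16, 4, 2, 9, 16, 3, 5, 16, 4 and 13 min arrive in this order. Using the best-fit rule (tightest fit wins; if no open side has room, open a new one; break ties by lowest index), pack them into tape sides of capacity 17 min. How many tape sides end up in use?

8

  8 → side 1 (new)  [load 8/17]
  3 → side 1  [load 11/17]
  15 → side 2 (new)  [load 15/17]
  15 → side 3 (new)  [load 15/17]
  16 → side 4 (new)  [load 16/17]
  4 → side 1  [load 15/17]
  2 → side 1  [load 17/17]
  9 → side 5 (new)  [load 9/17]
  16 → side 6 (new)  [load 16/17]
  3 → side 5  [load 12/17]
  5 → side 5  [load 17/17]
  16 → side 7 (new)  [load 16/17]
  4 → side 8 (new)  [load 4/17]
  13 → side 8  [load 17/17]
8 tape sides opened.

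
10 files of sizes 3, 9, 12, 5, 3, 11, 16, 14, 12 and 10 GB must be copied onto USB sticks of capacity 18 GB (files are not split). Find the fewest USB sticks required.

Total = 16 + 14 + 12 + 12 + 11 + 10 + 9 + 5 + 3 + 3 = 95 GB.
Lower bound: ⌈95/18⌉ = 6 USB sticks.
A packing using 7 USB sticks:
  USB stick 1: 16 = 16
  USB stick 2: 14 + 3 = 17
  USB stick 3: 12 + 5 = 17
  USB stick 4: 12 + 3 = 15
  USB stick 5: 11 = 11
  USB stick 6: 10 = 10
  USB stick 7: 9 = 9
No arrangement into 6 USB sticks stays within capacity, so 7 is optimal.

7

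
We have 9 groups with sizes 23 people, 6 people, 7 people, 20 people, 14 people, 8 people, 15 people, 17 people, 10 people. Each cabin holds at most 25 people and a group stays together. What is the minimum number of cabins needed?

6

Total = 23 + 20 + 17 + 15 + 14 + 10 + 8 + 7 + 6 = 120 people.
Lower bound: ⌈120/25⌉ = 5 cabins.
A packing using 6 cabins:
  cabin 1: 23 = 23
  cabin 2: 20 = 20
  cabin 3: 17 + 8 = 25
  cabin 4: 15 + 10 = 25
  cabin 5: 14 + 7 = 21
  cabin 6: 6 = 6
No arrangement into 5 cabins stays within capacity, so 6 is optimal.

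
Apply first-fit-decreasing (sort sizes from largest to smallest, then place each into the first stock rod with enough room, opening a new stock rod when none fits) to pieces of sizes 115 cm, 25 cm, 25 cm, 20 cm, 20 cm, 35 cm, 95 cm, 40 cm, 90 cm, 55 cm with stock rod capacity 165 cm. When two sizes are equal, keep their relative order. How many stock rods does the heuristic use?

Sorted descending: 115, 95, 90, 55, 40, 35, 25, 25, 20, 20.
  115 → stock rod 1 (new)  [load 115/165]
  95 → stock rod 2 (new)  [load 95/165]
  90 → stock rod 3 (new)  [load 90/165]
  55 → stock rod 2  [load 150/165]
  40 → stock rod 1  [load 155/165]
  35 → stock rod 3  [load 125/165]
  25 → stock rod 3  [load 150/165]
  25 → stock rod 4 (new)  [load 25/165]
  20 → stock rod 4  [load 45/165]
  20 → stock rod 4  [load 65/165]
4 stock rods opened.

4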